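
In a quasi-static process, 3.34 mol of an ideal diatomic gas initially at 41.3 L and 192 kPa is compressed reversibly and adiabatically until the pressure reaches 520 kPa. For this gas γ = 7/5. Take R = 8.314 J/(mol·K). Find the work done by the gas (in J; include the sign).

-6530 J

T₁ = P₁V₁/(nR) = 192×41.3/(3.34×8.314) = 286 K.
Adiabatic: T₂/T₁ = (P₂/P₁)^((γ−1)/γ) ⇒ T₂ = 286×(2.71)^0.286 = 380 K; V₂ = 20.3 L.
ΔU = nCvΔT = 3.34×20.8×(380−286) = 6530 J.
Q = 0 for an adiabatic process, so W = −ΔU = -6530 J.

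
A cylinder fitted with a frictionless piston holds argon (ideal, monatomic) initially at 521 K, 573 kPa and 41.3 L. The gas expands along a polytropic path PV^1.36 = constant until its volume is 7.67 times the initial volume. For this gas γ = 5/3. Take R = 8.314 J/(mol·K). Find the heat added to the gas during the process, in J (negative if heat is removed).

15700 J

n = P₁V₁/(RT₁) = 573×41.3/(8.314×521) = 5.46 mol.
Polytropic n=1.36: T₂ = T₁(V₁/V₂)^(n−1) = 521×(0.130)^0.36 = 250 K; P₂ = P₁(V₁/V₂)^n = 35.9 kPa.
W = (P₁V₁−P₂V₂)/(n−1) = (573×41.3−35.9×317)/0.36 = 34200 J.
ΔU = nCvΔT = 5.46×12.5×(250−521) = -18400 J.
Q = ΔU + W = 15700 J.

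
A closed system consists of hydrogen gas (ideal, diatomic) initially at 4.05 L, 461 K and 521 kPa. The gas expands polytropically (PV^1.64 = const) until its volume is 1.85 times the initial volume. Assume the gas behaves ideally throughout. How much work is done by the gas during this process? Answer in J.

n = P₁V₁/(RT₁) = 521×4.05/(8.314×461) = 0.551 mol.
Polytropic n=1.64: T₂ = T₁(V₁/V₂)^(n−1) = 461×(0.541)^0.64 = 311 K; P₂ = P₁(V₁/V₂)^n = 190 kPa.
W = (P₁V₁−P₂V₂)/(n−1) = (521×4.05−190×7.49)/0.64 = 1070 J.

1070 J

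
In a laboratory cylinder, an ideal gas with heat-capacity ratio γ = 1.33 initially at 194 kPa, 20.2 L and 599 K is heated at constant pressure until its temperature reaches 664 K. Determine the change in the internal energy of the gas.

1290 J

n = P₁V₁/(RT₁) = 194×20.2/(8.314×599) = 0.787 mol.
Isobaric: P stays 194 kPa; V/T = const ⇒ T₂ = 664 K, V₂ = 22.4 L.
For an ideal gas ΔU = nCvΔT with Cv = R/(γ−1) = 25.2 J/(mol·K).
ΔU = 0.787×25.2×(664−599) = 1290 J.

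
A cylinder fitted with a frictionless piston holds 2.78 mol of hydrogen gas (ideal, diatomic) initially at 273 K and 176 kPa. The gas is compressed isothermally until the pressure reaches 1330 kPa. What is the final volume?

4.74 L

V₁ = nRT₁/P₁ = 2.78×8.314×273/176 = 35.9 L.
Isothermal: T stays 273 K; PV = const ⇒ V₂ = 4.74 L, P₂ = 1330 kPa.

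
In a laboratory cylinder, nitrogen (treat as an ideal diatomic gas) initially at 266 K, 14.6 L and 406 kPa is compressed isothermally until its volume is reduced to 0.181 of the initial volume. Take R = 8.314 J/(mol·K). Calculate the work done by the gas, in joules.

n = P₁V₁/(RT₁) = 406×14.6/(8.314×266) = 2.68 mol.
Isothermal: T stays 266 K; PV = const ⇒ V₂ = 2.64 L, P₂ = 2240 kPa.
W = nRT ln(V₂/V₁) = 2.68×8.314×266×ln(0.181) = -10100 J.

-10100 J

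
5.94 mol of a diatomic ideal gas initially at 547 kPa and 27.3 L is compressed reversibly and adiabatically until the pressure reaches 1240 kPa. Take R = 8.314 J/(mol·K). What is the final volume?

T₁ = P₁V₁/(nR) = 547×27.3/(5.94×8.314) = 302 K.
Adiabatic: T₂/T₁ = (P₂/P₁)^((γ−1)/γ) ⇒ T₂ = 302×(2.27)^0.286 = 382 K; V₂ = 15.2 L.

15.2 L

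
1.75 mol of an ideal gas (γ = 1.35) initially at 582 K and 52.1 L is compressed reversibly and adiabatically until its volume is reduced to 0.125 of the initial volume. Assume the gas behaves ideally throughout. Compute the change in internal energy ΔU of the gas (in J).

P₁ = nRT₁/V₁ = 1.75×8.314×582/52.1 = 163 kPa.
Adiabatic: TV^(γ−1) = const ⇒ T₂ = 582×(8.00)^0.350 = 1210 K; PV^γ = const ⇒ P₂ = 2690 kPa.
For an ideal gas ΔU = nCvΔT with Cv = R/(γ−1) = 23.8 J/(mol·K).
ΔU = 1.75×23.8×(1210−582) = 25900 J.

25900 J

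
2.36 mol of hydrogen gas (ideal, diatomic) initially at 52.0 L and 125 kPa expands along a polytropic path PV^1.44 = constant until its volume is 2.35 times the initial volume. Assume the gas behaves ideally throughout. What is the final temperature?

T₁ = P₁V₁/(nR) = 125×52.0/(2.36×8.314) = 331 K.
Polytropic n=1.44: T₂ = T₁(V₁/V₂)^(n−1) = 331×(0.426)^0.44 = 227 K; P₂ = P₁(V₁/V₂)^n = 36.5 kPa.

227 K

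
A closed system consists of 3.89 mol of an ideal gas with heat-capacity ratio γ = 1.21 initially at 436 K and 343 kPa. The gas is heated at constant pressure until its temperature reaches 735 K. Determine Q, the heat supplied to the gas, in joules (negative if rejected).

V₁ = nRT₁/P₁ = 3.89×8.314×436/343 = 41.1 L.
Isobaric: P stays 343 kPa; V/T = const ⇒ T₂ = 735 K, V₂ = 69.3 L.
W = PΔV = 343×(69.3−41.1) kPa·L = 9670 J.
ΔU = nCvΔT = 3.89×39.6×(735−436) = 46000 J.
Q = ΔU + W = nCpΔT = 55700 J.

55700 J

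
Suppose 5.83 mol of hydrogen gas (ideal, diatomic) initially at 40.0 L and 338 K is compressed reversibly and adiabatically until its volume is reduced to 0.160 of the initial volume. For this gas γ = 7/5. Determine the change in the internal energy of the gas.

44300 J

P₁ = nRT₁/V₁ = 5.83×8.314×338/40.0 = 410 kPa.
Adiabatic: TV^(γ−1) = const ⇒ T₂ = 338×(6.25)^0.400 = 704 K; PV^γ = const ⇒ P₂ = 5330 kPa.
For an ideal gas ΔU = nCvΔT with Cv = (5/2)R = 20.8 J/(mol·K).
ΔU = 5.83×20.8×(704−338) = 44300 J.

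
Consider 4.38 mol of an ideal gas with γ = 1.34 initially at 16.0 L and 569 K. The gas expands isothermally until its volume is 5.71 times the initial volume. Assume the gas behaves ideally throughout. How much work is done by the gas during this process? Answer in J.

P₁ = nRT₁/V₁ = 4.38×8.314×569/16.0 = 1300 kPa.
Isothermal: T stays 569 K; PV = const ⇒ V₂ = 91.4 L, P₂ = 227 kPa.
W = nRT ln(V₂/V₁) = 4.38×8.314×569×ln(5.71) = 36100 J.

36100 J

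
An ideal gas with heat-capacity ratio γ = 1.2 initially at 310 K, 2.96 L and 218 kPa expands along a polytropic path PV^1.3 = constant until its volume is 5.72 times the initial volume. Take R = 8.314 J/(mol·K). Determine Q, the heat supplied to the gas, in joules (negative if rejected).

-438 J

n = P₁V₁/(RT₁) = 218×2.96/(8.314×310) = 0.250 mol.
Polytropic n=1.3: T₂ = T₁(V₁/V₂)^(n−1) = 310×(0.175)^0.30 = 184 K; P₂ = P₁(V₁/V₂)^n = 22.6 kPa.
W = (P₁V₁−P₂V₂)/(n−1) = (218×2.96−22.6×16.9)/0.30 = 876 J.
ΔU = nCvΔT = 0.250×41.6×(184−310) = -1310 J.
Q = ΔU + W = -438 J.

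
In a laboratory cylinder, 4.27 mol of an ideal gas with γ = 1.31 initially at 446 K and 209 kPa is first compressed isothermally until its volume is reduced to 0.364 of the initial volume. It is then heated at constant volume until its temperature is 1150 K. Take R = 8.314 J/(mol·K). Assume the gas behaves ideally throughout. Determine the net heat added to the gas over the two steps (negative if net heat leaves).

64600 J

V₁ = nRT₁/P₁ = 4.27×8.314×446/209 = 75.8 L.
Step 1 — Isothermal: T stays 446 K; PV = const ⇒ V₂ = 27.6 L, P₂ = 574 kPa.
ΔU = 0 (ideal gas, T constant).
W = nRT ln(V₂/V₁) = 4.27×8.314×446×ln(0.364) = -16000 J.
Q = ΔU + W = -16000 J.
State after step 1: P = 574 kPa, V = 27.6 L, T = 446 K.
Step 2 — Isochoric: V stays 27.6 L; P/T = const ⇒ T₂ = 1150 K, P₂ = 1480 kPa.
W = 0 (no volume change).
ΔU = nCvΔT = 4.27×26.8×(1150−446) = 80600 J.
Q = ΔU = 80600 J.
Net over both steps: W = -16000 J, Q = 64600 J, ΔU = 80600 J.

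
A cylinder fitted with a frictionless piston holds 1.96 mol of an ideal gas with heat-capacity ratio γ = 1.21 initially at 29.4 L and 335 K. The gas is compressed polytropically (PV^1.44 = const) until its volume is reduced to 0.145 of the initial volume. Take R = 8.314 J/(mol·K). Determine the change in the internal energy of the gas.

34800 J

P₁ = nRT₁/V₁ = 1.96×8.314×335/29.4 = 186 kPa.
Polytropic n=1.44: T₂ = T₁(V₁/V₂)^(n−1) = 335×(6.90)^0.44 = 784 K; P₂ = P₁(V₁/V₂)^n = 2990 kPa.
For an ideal gas ΔU = nCvΔT with Cv = R/(γ−1) = 39.6 J/(mol·K).
ΔU = 1.96×39.6×(784−335) = 34800 J.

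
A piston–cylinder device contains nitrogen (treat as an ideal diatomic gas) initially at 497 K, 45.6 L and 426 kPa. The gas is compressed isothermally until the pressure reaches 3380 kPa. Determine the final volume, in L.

5.75 L

Isothermal: T stays 497 K; PV = const ⇒ V₂ = 5.75 L, P₂ = 3380 kPa.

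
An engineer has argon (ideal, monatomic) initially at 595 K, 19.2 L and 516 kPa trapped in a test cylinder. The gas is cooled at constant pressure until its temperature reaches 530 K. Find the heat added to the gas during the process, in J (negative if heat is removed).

-2710 J

n = P₁V₁/(RT₁) = 516×19.2/(8.314×595) = 2.00 mol.
Isobaric: P stays 516 kPa; V/T = const ⇒ T₂ = 530 K, V₂ = 17.1 L.
W = PΔV = 516×(17.1−19.2) kPa·L = -1080 J.
ΔU = nCvΔT = 2.00×12.5×(530−595) = -1620 J.
Q = ΔU + W = nCpΔT = -2710 J.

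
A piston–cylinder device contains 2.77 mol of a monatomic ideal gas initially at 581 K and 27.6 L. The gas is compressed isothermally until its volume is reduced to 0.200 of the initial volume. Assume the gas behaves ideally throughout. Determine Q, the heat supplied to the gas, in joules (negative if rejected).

P₁ = nRT₁/V₁ = 2.77×8.314×581/27.6 = 485 kPa.
Isothermal: T stays 581 K; PV = const ⇒ V₂ = 5.52 L, P₂ = 2420 kPa.
ΔU = 0 (ideal gas, T constant).
W = nRT ln(V₂/V₁) = 2.77×8.314×581×ln(0.200) = -21500 J.
Q = ΔU + W = -21500 J.

-21500 J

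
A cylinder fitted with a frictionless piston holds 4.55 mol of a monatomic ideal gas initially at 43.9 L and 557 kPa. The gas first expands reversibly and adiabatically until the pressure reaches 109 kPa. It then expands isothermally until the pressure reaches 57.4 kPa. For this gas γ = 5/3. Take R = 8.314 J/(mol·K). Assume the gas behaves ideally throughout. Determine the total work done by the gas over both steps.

25700 J

T₁ = P₁V₁/(nR) = 557×43.9/(4.55×8.314) = 646 K.
Step 1 — Adiabatic: T₂/T₁ = (P₂/P₁)^((γ−1)/γ) ⇒ T₂ = 646×(0.196)^0.400 = 337 K; V₂ = 117 L.
ΔU = nCvΔT = 4.55×12.5×(337−646) = -17600 J.
Q = 0 for an adiabatic process, so W = −ΔU = 17600 J.
State after step 1: P = 109 kPa, V = 117 L, T = 337 K.
Step 2 — Isothermal: T stays 337 K; PV = const ⇒ V₂ = 222 L, P₂ = 57.4 kPa.
ΔU = 0 (ideal gas, T constant).
W = nRT ln(V₂/V₁) = 4.55×8.314×337×ln(1.90) = 8170 J.
Q = ΔU + W = 8170 J.
Net over both steps: W = 25700 J, Q = 8170 J, ΔU = -17600 J.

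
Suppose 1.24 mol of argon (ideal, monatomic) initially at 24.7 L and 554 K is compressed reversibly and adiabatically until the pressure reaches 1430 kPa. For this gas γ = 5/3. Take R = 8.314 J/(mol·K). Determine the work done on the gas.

P₁ = nRT₁/V₁ = 1.24×8.314×554/24.7 = 231 kPa.
Adiabatic: T₂/T₁ = (P₂/P₁)^((γ−1)/γ) ⇒ T₂ = 554×(6.18)^0.400 = 1150 K; V₂ = 8.28 L.
ΔU = nCvΔT = 1.24×12.5×(1150−554) = 9190 J.
Q = 0 for an adiabatic process, so W = −ΔU = -9190 J.
Work done on the gas = −W_by = 9190 J.

9190 J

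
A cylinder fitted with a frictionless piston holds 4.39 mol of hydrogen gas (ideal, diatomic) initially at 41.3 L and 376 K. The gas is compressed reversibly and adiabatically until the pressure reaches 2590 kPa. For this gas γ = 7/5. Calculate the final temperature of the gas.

676 K

P₁ = nRT₁/V₁ = 4.39×8.314×376/41.3 = 332 kPa.
Adiabatic: T₂/T₁ = (P₂/P₁)^((γ−1)/γ) ⇒ T₂ = 376×(7.79)^0.286 = 676 K; V₂ = 9.53 L.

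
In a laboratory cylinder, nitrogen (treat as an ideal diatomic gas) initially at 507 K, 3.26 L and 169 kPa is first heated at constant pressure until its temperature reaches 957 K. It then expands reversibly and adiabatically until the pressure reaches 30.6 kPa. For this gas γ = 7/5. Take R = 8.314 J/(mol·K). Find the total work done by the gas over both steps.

n = P₁V₁/(RT₁) = 169×3.26/(8.314×507) = 0.131 mol.
Step 1 — Isobaric: P stays 169 kPa; V/T = const ⇒ T₂ = 957 K, V₂ = 6.15 L.
W = PΔV = 169×(6.15−3.26) kPa·L = 489 J.
ΔU = nCvΔT = 0.131×20.8×(957−507) = 1220 J.
Q = ΔU + W = nCpΔT = 1710 J.
State after step 1: P = 169 kPa, V = 6.15 L, T = 957 K.
Step 2 — Adiabatic: T₂/T₁ = (P₂/P₁)^((γ−1)/γ) ⇒ T₂ = 957×(0.181)^0.286 = 587 K; V₂ = 20.9 L.
ΔU = nCvΔT = 0.131×20.8×(587−957) = -1000 J.
Q = 0 for an adiabatic process, so W = −ΔU = 1000 J.
Net over both steps: W = 1490 J, Q = 1710 J, ΔU = 218 J.

1490 J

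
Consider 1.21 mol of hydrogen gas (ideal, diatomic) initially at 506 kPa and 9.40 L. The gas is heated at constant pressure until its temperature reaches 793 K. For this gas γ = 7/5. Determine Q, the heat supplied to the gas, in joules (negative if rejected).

11300 J

T₁ = P₁V₁/(nR) = 506×9.40/(1.21×8.314) = 473 K.
Isobaric: P stays 506 kPa; V/T = const ⇒ T₂ = 793 K, V₂ = 15.8 L.
W = PΔV = 506×(15.8−9.40) kPa·L = 3220 J.
ΔU = nCvΔT = 1.21×20.8×(793−473) = 8050 J.
Q = ΔU + W = nCpΔT = 11300 J.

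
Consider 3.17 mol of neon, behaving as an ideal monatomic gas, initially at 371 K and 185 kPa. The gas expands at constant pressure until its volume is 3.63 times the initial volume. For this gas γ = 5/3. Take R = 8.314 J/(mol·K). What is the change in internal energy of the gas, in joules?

V₁ = nRT₁/P₁ = 3.17×8.314×371/185 = 52.9 L.
Isobaric: P stays 185 kPa; V/T = const ⇒ T₂ = 1350 K, V₂ = 192 L.
For an ideal gas ΔU = nCvΔT with Cv = (3/2)R = 12.5 J/(mol·K).
ΔU = 3.17×12.5×(1350−371) = 38600 J.

38600 J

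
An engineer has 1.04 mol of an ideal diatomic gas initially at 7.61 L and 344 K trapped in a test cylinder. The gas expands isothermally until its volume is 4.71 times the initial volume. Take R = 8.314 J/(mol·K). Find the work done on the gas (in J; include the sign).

-4610 J

P₁ = nRT₁/V₁ = 1.04×8.314×344/7.61 = 391 kPa.
Isothermal: T stays 344 K; PV = const ⇒ V₂ = 35.8 L, P₂ = 83.0 kPa.
W = nRT ln(V₂/V₁) = 1.04×8.314×344×ln(4.71) = 4610 J.
Work done on the gas = −W_by = -4610 J.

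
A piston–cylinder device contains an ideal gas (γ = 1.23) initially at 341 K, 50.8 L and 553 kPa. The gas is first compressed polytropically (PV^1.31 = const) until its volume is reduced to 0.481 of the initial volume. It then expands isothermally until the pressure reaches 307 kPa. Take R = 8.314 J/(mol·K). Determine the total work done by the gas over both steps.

31500 J

n = P₁V₁/(RT₁) = 553×50.8/(8.314×341) = 9.91 mol.
Step 1 — Polytropic n=1.31: T₂ = T₁(V₁/V₂)^(n−1) = 341×(2.08)^0.31 = 428 K; P₂ = P₁(V₁/V₂)^n = 1440 kPa.
W = (P₁V₁−P₂V₂)/(n−1) = (553×50.8−1440×24.4)/0.31 = -23100 J.
ΔU = nCvΔT = 9.91×36.1×(428−341) = 31100 J.
Q = ΔU + W = 8030 J.
State after step 1: P = 1440 kPa, V = 24.4 L, T = 428 K.
Step 2 — Isothermal: T stays 428 K; PV = const ⇒ V₂ = 115 L, P₂ = 307 kPa.
ΔU = 0 (ideal gas, T constant).
W = nRT ln(V₂/V₁) = 9.91×8.314×428×ln(4.70) = 54500 J.
Q = ΔU + W = 54500 J.
Net over both steps: W = 31500 J, Q = 62600 J, ΔU = 31100 J.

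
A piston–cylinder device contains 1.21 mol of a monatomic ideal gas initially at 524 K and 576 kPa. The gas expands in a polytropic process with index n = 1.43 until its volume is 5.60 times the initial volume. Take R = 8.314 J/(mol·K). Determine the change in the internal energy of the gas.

-4140 J

V₁ = nRT₁/P₁ = 1.21×8.314×524/576 = 9.15 L.
Polytropic n=1.43: T₂ = T₁(V₁/V₂)^(n−1) = 524×(0.179)^0.43 = 250 K; P₂ = P₁(V₁/V₂)^n = 49.0 kPa.
For an ideal gas ΔU = nCvΔT with Cv = (3/2)R = 12.5 J/(mol·K).
ΔU = 1.21×12.5×(250−524) = -4140 J.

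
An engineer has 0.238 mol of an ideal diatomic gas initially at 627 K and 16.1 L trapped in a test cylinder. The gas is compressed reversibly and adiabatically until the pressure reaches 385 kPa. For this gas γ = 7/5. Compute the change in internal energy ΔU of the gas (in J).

1810 J

P₁ = nRT₁/V₁ = 0.238×8.314×627/16.1 = 77.1 kPa.
Adiabatic: T₂/T₁ = (P₂/P₁)^((γ−1)/γ) ⇒ T₂ = 627×(5.00)^0.286 = 993 K; V₂ = 5.10 L.
For an ideal gas ΔU = nCvΔT with Cv = (5/2)R = 20.8 J/(mol·K).
ΔU = 0.238×20.8×(993−627) = 1810 J.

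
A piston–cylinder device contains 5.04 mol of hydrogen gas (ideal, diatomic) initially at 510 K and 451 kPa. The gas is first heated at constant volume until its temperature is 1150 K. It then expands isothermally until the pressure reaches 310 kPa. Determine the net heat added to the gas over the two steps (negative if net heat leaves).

124000 J

V₁ = nRT₁/P₁ = 5.04×8.314×510/451 = 47.4 L.
Step 1 — Isochoric: V stays 47.4 L; P/T = const ⇒ T₂ = 1150 K, P₂ = 1020 kPa.
W = 0 (no volume change).
ΔU = nCvΔT = 5.04×20.8×(1150−510) = 67000 J.
Q = ΔU = 67000 J.
State after step 1: P = 1020 kPa, V = 47.4 L, T = 1150 K.
Step 2 — Isothermal: T stays 1150 K; PV = const ⇒ V₂ = 155 L, P₂ = 310 kPa.
ΔU = 0 (ideal gas, T constant).
W = nRT ln(V₂/V₁) = 5.04×8.314×1150×ln(3.28) = 57200 J.
Q = ΔU + W = 57200 J.
Net over both steps: W = 57200 J, Q = 124000 J, ΔU = 67000 J.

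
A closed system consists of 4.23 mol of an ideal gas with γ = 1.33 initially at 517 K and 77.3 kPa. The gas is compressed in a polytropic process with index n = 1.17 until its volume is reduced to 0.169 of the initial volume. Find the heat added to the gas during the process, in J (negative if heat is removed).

-18300 J

V₁ = nRT₁/P₁ = 4.23×8.314×517/77.3 = 235 L.
Polytropic n=1.17: T₂ = T₁(V₁/V₂)^(n−1) = 517×(5.92)^0.17 = 699 K; P₂ = P₁(V₁/V₂)^n = 619 kPa.
W = (P₁V₁−P₂V₂)/(n−1) = (77.3×235−619×39.8)/0.17 = -37700 J.
ΔU = nCvΔT = 4.23×25.2×(699−517) = 19400 J.
Q = ΔU + W = -18300 J.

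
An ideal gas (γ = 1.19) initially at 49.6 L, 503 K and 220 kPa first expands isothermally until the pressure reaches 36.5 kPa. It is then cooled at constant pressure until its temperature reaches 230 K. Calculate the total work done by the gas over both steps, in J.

13700 J

n = P₁V₁/(RT₁) = 220×49.6/(8.314×503) = 2.61 mol.
Step 1 — Isothermal: T stays 503 K; PV = const ⇒ V₂ = 299 L, P₂ = 36.5 kPa.
ΔU = 0 (ideal gas, T constant).
W = nRT ln(V₂/V₁) = 2.61×8.314×503×ln(6.03) = 19600 J.
Q = ΔU + W = 19600 J.
State after step 1: P = 36.5 kPa, V = 299 L, T = 503 K.
Step 2 — Isobaric: P stays 36.5 kPa; V/T = const ⇒ T₂ = 230 K, V₂ = 137 L.
W = PΔV = 36.5×(137−299) kPa·L = -5920 J.
ΔU = nCvΔT = 2.61×43.8×(230−503) = -31200 J.
Q = ΔU + W = nCpΔT = -37100 J.
Net over both steps: W = 13700 J, Q = -17500 J, ΔU = -31200 J.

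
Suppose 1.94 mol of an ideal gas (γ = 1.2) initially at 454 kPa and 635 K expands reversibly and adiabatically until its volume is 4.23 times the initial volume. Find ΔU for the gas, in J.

V₁ = nRT₁/P₁ = 1.94×8.314×635/454 = 22.6 L.
Adiabatic: TV^(γ−1) = const ⇒ T₂ = 635×(0.236)^0.200 = 476 K; PV^γ = const ⇒ P₂ = 80.4 kPa.
For an ideal gas ΔU = nCvΔT with Cv = R/(γ−1) = 41.6 J/(mol·K).
ΔU = 1.94×41.6×(476−635) = -12800 J.

-12800 J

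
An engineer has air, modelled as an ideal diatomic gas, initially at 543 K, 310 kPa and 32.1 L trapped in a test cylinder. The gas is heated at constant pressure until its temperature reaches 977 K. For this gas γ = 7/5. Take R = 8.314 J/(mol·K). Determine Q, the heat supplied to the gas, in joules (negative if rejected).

n = P₁V₁/(RT₁) = 310×32.1/(8.314×543) = 2.20 mol.
Isobaric: P stays 310 kPa; V/T = const ⇒ T₂ = 977 K, V₂ = 57.8 L.
W = PΔV = 310×(57.8−32.1) kPa·L = 7950 J.
ΔU = nCvΔT = 2.20×20.8×(977−543) = 19900 J.
Q = ΔU + W = nCpΔT = 27800 J.

27800 J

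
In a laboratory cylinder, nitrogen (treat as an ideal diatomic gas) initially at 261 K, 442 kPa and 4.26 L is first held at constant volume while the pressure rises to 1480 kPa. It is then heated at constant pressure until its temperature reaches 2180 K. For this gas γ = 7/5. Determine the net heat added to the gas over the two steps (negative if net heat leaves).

44000 J

n = P₁V₁/(RT₁) = 442×4.26/(8.314×261) = 0.868 mol.
Step 1 — Isochoric: V stays 4.26 L; P/T = const ⇒ T₂ = 874 K, P₂ = 1480 kPa.
W = 0 (no volume change).
ΔU = nCvΔT = 0.868×20.8×(874−261) = 11100 J.
Q = ΔU = 11100 J.
State after step 1: P = 1480 kPa, V = 4.26 L, T = 874 K.
Step 2 — Isobaric: P stays 1480 kPa; V/T = const ⇒ T₂ = 2180 K, V₂ = 10.6 L.
W = PΔV = 1480×(10.6−4.26) kPa·L = 9420 J.
ΔU = nCvΔT = 0.868×20.8×(2180−874) = 23600 J.
Q = ΔU + W = nCpΔT = 33000 J.
Net over both steps: W = 9420 J, Q = 44000 J, ΔU = 34600 J.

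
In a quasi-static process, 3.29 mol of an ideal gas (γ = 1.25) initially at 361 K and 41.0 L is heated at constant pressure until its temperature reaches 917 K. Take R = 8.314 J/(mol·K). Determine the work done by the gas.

15200 J

P₁ = nRT₁/V₁ = 3.29×8.314×361/41.0 = 241 kPa.
Isobaric: P stays 241 kPa; V/T = const ⇒ T₂ = 917 K, V₂ = 104 L.
W = PΔV = 241×(104−41.0) kPa·L = 15200 J.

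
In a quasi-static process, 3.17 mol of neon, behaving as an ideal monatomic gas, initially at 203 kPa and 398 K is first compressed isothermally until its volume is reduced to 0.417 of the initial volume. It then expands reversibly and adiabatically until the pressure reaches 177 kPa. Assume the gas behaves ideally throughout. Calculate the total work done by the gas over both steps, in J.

-3940 J

V₁ = nRT₁/P₁ = 3.17×8.314×398/203 = 51.7 L.
Step 1 — Isothermal: T stays 398 K; PV = const ⇒ V₂ = 21.5 L, P₂ = 487 kPa.
ΔU = 0 (ideal gas, T constant).
W = nRT ln(V₂/V₁) = 3.17×8.314×398×ln(0.417) = -9170 J.
Q = ΔU + W = -9170 J.
State after step 1: P = 487 kPa, V = 21.5 L, T = 398 K.
Step 2 — Adiabatic: T₂/T₁ = (P₂/P₁)^((γ−1)/γ) ⇒ T₂ = 398×(0.364)^0.400 = 266 K; V₂ = 39.5 L.
ΔU = nCvΔT = 3.17×12.5×(266−398) = -5240 J.
Q = 0 for an adiabatic process, so W = −ΔU = 5240 J.
Net over both steps: W = -3940 J, Q = -9170 J, ΔU = -5240 J.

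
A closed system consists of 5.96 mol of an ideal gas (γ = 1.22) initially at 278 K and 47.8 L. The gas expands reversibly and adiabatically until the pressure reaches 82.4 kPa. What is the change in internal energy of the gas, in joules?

-12700 J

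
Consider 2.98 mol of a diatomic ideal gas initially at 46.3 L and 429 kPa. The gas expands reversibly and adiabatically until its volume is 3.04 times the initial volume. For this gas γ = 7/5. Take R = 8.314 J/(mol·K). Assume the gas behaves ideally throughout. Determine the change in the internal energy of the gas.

-17800 J

T₁ = P₁V₁/(nR) = 429×46.3/(2.98×8.314) = 802 K.
Adiabatic: TV^(γ−1) = const ⇒ T₂ = 802×(0.329)^0.400 = 514 K; PV^γ = const ⇒ P₂ = 90.5 kPa.
For an ideal gas ΔU = nCvΔT with Cv = (5/2)R = 20.8 J/(mol·K).
ΔU = 2.98×20.8×(514−802) = -17800 J.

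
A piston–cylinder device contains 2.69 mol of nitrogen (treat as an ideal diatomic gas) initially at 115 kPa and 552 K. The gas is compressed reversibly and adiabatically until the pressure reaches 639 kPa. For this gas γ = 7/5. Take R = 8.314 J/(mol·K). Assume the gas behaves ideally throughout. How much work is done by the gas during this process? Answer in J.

-19500 J

V₁ = nRT₁/P₁ = 2.69×8.314×552/115 = 107 L.
Adiabatic: T₂/T₁ = (P₂/P₁)^((γ−1)/γ) ⇒ T₂ = 552×(5.56)^0.286 = 901 K; V₂ = 31.5 L.
ΔU = nCvΔT = 2.69×20.8×(901−552) = 19500 J.
Q = 0 for an adiabatic process, so W = −ΔU = -19500 J.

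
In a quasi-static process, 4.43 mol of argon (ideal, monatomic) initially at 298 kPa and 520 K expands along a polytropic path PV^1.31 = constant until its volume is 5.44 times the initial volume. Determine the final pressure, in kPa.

32.4 kPa

V₁ = nRT₁/P₁ = 4.43×8.314×520/298 = 64.3 L.
Polytropic n=1.31: T₂ = T₁(V₁/V₂)^(n−1) = 520×(0.184)^0.31 = 308 K; P₂ = P₁(V₁/V₂)^n = 32.4 kPa.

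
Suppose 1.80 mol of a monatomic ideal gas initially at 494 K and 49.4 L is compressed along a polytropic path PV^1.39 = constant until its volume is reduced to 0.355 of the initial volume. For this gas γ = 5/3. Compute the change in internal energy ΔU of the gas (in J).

P₁ = nRT₁/V₁ = 1.80×8.314×494/49.4 = 150 kPa.
Polytropic n=1.39: T₂ = T₁(V₁/V₂)^(n−1) = 494×(2.82)^0.39 = 740 K; P₂ = P₁(V₁/V₂)^n = 631 kPa.
For an ideal gas ΔU = nCvΔT with Cv = (3/2)R = 12.5 J/(mol·K).
ΔU = 1.80×12.5×(740−494) = 5520 J.

5520 J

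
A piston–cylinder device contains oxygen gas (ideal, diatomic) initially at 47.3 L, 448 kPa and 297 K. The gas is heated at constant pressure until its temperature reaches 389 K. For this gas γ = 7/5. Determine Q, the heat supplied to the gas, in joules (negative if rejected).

n = P₁V₁/(RT₁) = 448×47.3/(8.314×297) = 8.58 mol.
Isobaric: P stays 448 kPa; V/T = const ⇒ T₂ = 389 K, V₂ = 62.0 L.
W = PΔV = 448×(62.0−47.3) kPa·L = 6560 J.
ΔU = nCvΔT = 8.58×20.8×(389−297) = 16400 J.
Q = ΔU + W = nCpΔT = 23000 J.

23000 J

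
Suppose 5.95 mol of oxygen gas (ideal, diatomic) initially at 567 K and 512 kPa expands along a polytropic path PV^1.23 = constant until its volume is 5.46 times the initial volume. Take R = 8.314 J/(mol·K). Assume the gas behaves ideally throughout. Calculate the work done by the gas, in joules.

V₁ = nRT₁/P₁ = 5.95×8.314×567/512 = 54.8 L.
Polytropic n=1.23: T₂ = T₁(V₁/V₂)^(n−1) = 567×(0.183)^0.23 = 384 K; P₂ = P₁(V₁/V₂)^n = 63.5 kPa.
W = (P₁V₁−P₂V₂)/(n−1) = (512×54.8−63.5×299)/0.23 = 39400 J.

39400 J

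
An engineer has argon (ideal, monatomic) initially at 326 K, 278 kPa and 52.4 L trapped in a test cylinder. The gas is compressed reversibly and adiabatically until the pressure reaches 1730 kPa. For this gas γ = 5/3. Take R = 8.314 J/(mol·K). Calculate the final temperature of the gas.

677 K

Adiabatic: T₂/T₁ = (P₂/P₁)^((γ−1)/γ) ⇒ T₂ = 326×(6.22)^0.400 = 677 K; V₂ = 17.5 L.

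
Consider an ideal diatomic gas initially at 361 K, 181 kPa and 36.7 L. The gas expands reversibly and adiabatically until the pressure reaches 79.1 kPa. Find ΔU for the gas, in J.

-3500 J

n = P₁V₁/(RT₁) = 181×36.7/(8.314×361) = 2.21 mol.
Adiabatic: T₂/T₁ = (P₂/P₁)^((γ−1)/γ) ⇒ T₂ = 361×(0.437)^0.286 = 285 K; V₂ = 66.3 L.
For an ideal gas ΔU = nCvΔT with Cv = (5/2)R = 20.8 J/(mol·K).
ΔU = 2.21×20.8×(285−361) = -3500 J.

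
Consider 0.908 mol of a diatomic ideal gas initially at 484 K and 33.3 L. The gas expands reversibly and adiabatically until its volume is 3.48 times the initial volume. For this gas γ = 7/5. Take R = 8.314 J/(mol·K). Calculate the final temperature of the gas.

P₁ = nRT₁/V₁ = 0.908×8.314×484/33.3 = 110 kPa.
Adiabatic: TV^(γ−1) = const ⇒ T₂ = 484×(0.287)^0.400 = 294 K; PV^γ = const ⇒ P₂ = 19.1 kPa.

294 K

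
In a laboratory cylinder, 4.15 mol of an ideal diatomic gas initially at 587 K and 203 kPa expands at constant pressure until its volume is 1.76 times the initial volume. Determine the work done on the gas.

V₁ = nRT₁/P₁ = 4.15×8.314×587/203 = 99.8 L.
Isobaric: P stays 203 kPa; V/T = const ⇒ T₂ = 1030 K, V₂ = 176 L.
W = PΔV = 203×(176−99.8) kPa·L = 15400 J.
Work done on the gas = −W_by = -15400 J.

-15400 J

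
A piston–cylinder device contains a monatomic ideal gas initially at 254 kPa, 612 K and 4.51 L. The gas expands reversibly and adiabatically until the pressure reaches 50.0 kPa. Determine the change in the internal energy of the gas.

n = P₁V₁/(RT₁) = 254×4.51/(8.314×612) = 0.225 mol.
Adiabatic: T₂/T₁ = (P₂/P₁)^((γ−1)/γ) ⇒ T₂ = 612×(0.197)^0.400 = 319 K; V₂ = 12.0 L.
For an ideal gas ΔU = nCvΔT with Cv = (3/2)R = 12.5 J/(mol·K).
ΔU = 0.225×12.5×(319−612) = -821 J.

-821 J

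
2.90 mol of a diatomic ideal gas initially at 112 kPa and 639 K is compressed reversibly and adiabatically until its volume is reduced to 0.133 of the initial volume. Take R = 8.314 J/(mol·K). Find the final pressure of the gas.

1890 kPa

V₁ = nRT₁/P₁ = 2.90×8.314×639/112 = 138 L.
Adiabatic: TV^(γ−1) = const ⇒ T₂ = 639×(7.52)^0.400 = 1430 K; PV^γ = const ⇒ P₂ = 1890 kPa.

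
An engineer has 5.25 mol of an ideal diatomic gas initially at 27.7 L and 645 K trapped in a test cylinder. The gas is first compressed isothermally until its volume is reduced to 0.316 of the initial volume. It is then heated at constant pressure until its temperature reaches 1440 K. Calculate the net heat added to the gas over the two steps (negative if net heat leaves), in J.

89000 J

P₁ = nRT₁/V₁ = 5.25×8.314×645/27.7 = 1020 kPa.
Step 1 — Isothermal: T stays 645 K; PV = const ⇒ V₂ = 8.75 L, P₂ = 3220 kPa.
ΔU = 0 (ideal gas, T constant).
W = nRT ln(V₂/V₁) = 5.25×8.314×645×ln(0.316) = -32400 J.
Q = ΔU + W = -32400 J.
State after step 1: P = 3220 kPa, V = 8.75 L, T = 645 K.
Step 2 — Isobaric: P stays 3220 kPa; V/T = const ⇒ T₂ = 1440 K, V₂ = 19.5 L.
W = PΔV = 3220×(19.5−8.75) kPa·L = 34700 J.
ΔU = nCvΔT = 5.25×20.8×(1440−645) = 86800 J.
Q = ΔU + W = nCpΔT = 121000 J.
Net over both steps: W = 2270 J, Q = 89000 J, ΔU = 86800 J.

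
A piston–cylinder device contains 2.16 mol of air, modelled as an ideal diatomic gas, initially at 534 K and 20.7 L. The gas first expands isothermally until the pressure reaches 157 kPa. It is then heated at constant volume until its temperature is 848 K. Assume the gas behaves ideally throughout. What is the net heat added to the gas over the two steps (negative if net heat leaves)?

P₁ = nRT₁/V₁ = 2.16×8.314×534/20.7 = 463 kPa.
Step 1 — Isothermal: T stays 534 K; PV = const ⇒ V₂ = 61.1 L, P₂ = 157 kPa.
ΔU = 0 (ideal gas, T constant).
W = nRT ln(V₂/V₁) = 2.16×8.314×534×ln(2.95) = 10400 J.
Q = ΔU + W = 10400 J.
State after step 1: P = 157 kPa, V = 61.1 L, T = 534 K.
Step 2 — Isochoric: V stays 61.1 L; P/T = const ⇒ T₂ = 848 K, P₂ = 249 kPa.
W = 0 (no volume change).
ΔU = nCvΔT = 2.16×20.8×(848−534) = 14100 J.
Q = ΔU = 14100 J.
Net over both steps: W = 10400 J, Q = 24500 J, ΔU = 14100 J.

24500 J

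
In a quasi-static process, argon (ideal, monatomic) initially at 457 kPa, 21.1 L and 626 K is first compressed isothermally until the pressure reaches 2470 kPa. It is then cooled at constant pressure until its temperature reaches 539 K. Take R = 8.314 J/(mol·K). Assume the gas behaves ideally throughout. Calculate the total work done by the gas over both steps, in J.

n = P₁V₁/(RT₁) = 457×21.1/(8.314×626) = 1.85 mol.
Step 1 — Isothermal: T stays 626 K; PV = const ⇒ V₂ = 3.90 L, P₂ = 2470 kPa.
ΔU = 0 (ideal gas, T constant).
W = nRT ln(V₂/V₁) = 1.85×8.314×626×ln(0.185) = -16300 J.
Q = ΔU + W = -16300 J.
State after step 1: P = 2470 kPa, V = 3.90 L, T = 626 K.
Step 2 — Isobaric: P stays 2470 kPa; V/T = const ⇒ T₂ = 539 K, V₂ = 3.36 L.
W = PΔV = 2470×(3.36−3.90) kPa·L = -1340 J.
ΔU = nCvΔT = 1.85×12.5×(539−626) = -2010 J.
Q = ΔU + W = nCpΔT = -3350 J.
Net over both steps: W = -17600 J, Q = -19600 J, ΔU = -2010 J.

-17600 J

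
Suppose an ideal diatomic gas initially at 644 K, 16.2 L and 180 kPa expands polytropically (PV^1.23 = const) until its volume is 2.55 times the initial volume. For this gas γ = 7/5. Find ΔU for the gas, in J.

-1410 J

n = P₁V₁/(RT₁) = 180×16.2/(8.314×644) = 0.545 mol.
Polytropic n=1.23: T₂ = T₁(V₁/V₂)^(n−1) = 644×(0.392)^0.23 = 519 K; P₂ = P₁(V₁/V₂)^n = 56.9 kPa.
For an ideal gas ΔU = nCvΔT with Cv = (5/2)R = 20.8 J/(mol·K).
ΔU = 0.545×20.8×(519−644) = -1410 J.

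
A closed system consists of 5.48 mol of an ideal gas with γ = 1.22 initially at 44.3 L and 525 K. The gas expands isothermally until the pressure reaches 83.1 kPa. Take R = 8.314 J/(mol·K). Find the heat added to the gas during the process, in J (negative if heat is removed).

P₁ = nRT₁/V₁ = 5.48×8.314×525/44.3 = 540 kPa.
Isothermal: T stays 525 K; PV = const ⇒ V₂ = 288 L, P₂ = 83.1 kPa.
ΔU = 0 (ideal gas, T constant).
W = nRT ln(V₂/V₁) = 5.48×8.314×525×ln(6.50) = 44800 J.
Q = ΔU + W = 44800 J.

44800 J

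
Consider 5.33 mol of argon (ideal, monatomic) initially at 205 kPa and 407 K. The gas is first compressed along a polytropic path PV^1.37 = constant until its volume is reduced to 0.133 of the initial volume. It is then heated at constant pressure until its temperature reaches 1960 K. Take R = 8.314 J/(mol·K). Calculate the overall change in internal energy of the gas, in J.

103000 J

V₁ = nRT₁/P₁ = 5.33×8.314×407/205 = 88.0 L.
Step 1 — Polytropic n=1.37: T₂ = T₁(V₁/V₂)^(n−1) = 407×(7.52)^0.37 = 859 K; P₂ = P₁(V₁/V₂)^n = 3250 kPa.
W = (P₁V₁−P₂V₂)/(n−1) = (205×88.0−3250×11.7)/0.37 = -54100 J.
ΔU = nCvΔT = 5.33×12.5×(859−407) = 30000 J.
Q = ΔU + W = -24100 J.
State after step 1: P = 3250 kPa, V = 11.7 L, T = 859 K.
Step 2 — Isobaric: P stays 3250 kPa; V/T = const ⇒ T₂ = 1960 K, V₂ = 26.7 L.
W = PΔV = 3250×(26.7−11.7) kPa·L = 48800 J.
ΔU = nCvΔT = 5.33×12.5×(1960−859) = 73200 J.
Q = ΔU + W = nCpΔT = 122000 J.
Net over both steps: W = -5270 J, Q = 98000 J, ΔU = 103000 J.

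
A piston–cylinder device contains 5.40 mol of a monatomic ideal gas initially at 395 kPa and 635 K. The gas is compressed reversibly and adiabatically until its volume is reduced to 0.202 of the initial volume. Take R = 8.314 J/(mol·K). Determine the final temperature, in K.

V₁ = nRT₁/P₁ = 5.40×8.314×635/395 = 72.2 L.
Adiabatic: TV^(γ−1) = const ⇒ T₂ = 635×(4.95)^0.667 = 1840 K; PV^γ = const ⇒ P₂ = 5680 kPa.

1840 K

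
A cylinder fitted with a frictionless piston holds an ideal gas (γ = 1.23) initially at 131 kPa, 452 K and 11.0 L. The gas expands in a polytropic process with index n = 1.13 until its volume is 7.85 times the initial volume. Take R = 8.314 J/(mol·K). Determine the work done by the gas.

2600 J

n = P₁V₁/(RT₁) = 131×11.0/(8.314×452) = 0.383 mol.
Polytropic n=1.13: T₂ = T₁(V₁/V₂)^(n−1) = 452×(0.127)^0.13 = 346 K; P₂ = P₁(V₁/V₂)^n = 12.8 kPa.
W = (P₁V₁−P₂V₂)/(n−1) = (131×11.0−12.8×86.3)/0.13 = 2600 J.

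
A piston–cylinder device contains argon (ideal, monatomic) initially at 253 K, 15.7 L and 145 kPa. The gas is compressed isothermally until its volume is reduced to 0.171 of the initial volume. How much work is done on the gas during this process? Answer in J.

4020 J

n = P₁V₁/(RT₁) = 145×15.7/(8.314×253) = 1.08 mol.
Isothermal: T stays 253 K; PV = const ⇒ V₂ = 2.68 L, P₂ = 848 kPa.
W = nRT ln(V₂/V₁) = 1.08×8.314×253×ln(0.171) = -4020 J.
Work done on the gas = −W_by = 4020 J.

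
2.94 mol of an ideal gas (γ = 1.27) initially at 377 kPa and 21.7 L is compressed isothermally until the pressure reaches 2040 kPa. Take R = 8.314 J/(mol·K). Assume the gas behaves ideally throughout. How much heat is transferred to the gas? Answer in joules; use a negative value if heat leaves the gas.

T₁ = P₁V₁/(nR) = 377×21.7/(2.94×8.314) = 335 K.
Isothermal: T stays 335 K; PV = const ⇒ V₂ = 4.01 L, P₂ = 2040 kPa.
ΔU = 0 (ideal gas, T constant).
W = nRT ln(V₂/V₁) = 2.94×8.314×335×ln(0.185) = -13800 J.
Q = ΔU + W = -13800 J.

-13800 J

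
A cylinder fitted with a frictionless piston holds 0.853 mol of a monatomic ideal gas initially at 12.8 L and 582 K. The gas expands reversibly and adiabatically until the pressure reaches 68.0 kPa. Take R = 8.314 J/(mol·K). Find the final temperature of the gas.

312 K

P₁ = nRT₁/V₁ = 0.853×8.314×582/12.8 = 322 kPa.
Adiabatic: T₂/T₁ = (P₂/P₁)^((γ−1)/γ) ⇒ T₂ = 582×(0.211)^0.400 = 312 K; V₂ = 32.6 L.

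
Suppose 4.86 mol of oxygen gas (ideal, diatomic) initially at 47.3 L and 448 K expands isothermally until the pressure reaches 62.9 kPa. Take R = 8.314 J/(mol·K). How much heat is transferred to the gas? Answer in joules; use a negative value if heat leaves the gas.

P₁ = nRT₁/V₁ = 4.86×8.314×448/47.3 = 383 kPa.
Isothermal: T stays 448 K; PV = const ⇒ V₂ = 288 L, P₂ = 62.9 kPa.
ΔU = 0 (ideal gas, T constant).
W = nRT ln(V₂/V₁) = 4.86×8.314×448×ln(6.08) = 32700 J.
Q = ΔU + W = 32700 J.

32700 J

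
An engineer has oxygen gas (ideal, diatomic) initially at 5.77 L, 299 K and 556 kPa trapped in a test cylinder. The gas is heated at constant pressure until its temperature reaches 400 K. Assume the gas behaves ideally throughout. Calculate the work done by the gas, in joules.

n = P₁V₁/(RT₁) = 556×5.77/(8.314×299) = 1.29 mol.
Isobaric: P stays 556 kPa; V/T = const ⇒ T₂ = 400 K, V₂ = 7.72 L.
W = PΔV = 556×(7.72−5.77) kPa·L = 1080 J.

1080 J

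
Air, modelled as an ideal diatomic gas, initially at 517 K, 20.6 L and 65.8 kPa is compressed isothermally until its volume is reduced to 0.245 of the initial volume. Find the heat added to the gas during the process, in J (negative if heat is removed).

n = P₁V₁/(RT₁) = 65.8×20.6/(8.314×517) = 0.315 mol.
Isothermal: T stays 517 K; PV = const ⇒ V₂ = 5.05 L, P₂ = 269 kPa.
ΔU = 0 (ideal gas, T constant).
W = nRT ln(V₂/V₁) = 0.315×8.314×517×ln(0.245) = -1910 J.
Q = ΔU + W = -1910 J.

-1910 J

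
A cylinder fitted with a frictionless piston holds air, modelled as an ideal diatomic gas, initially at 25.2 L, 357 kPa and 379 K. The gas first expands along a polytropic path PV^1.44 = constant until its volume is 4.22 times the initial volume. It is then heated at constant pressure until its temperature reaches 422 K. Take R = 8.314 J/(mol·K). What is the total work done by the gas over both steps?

n = P₁V₁/(RT₁) = 357×25.2/(8.314×379) = 2.86 mol.
Step 1 — Polytropic n=1.44: T₂ = T₁(V₁/V₂)^(n−1) = 379×(0.237)^0.44 = 201 K; P₂ = P₁(V₁/V₂)^n = 44.9 kPa.
W = (P₁V₁−P₂V₂)/(n−1) = (357×25.2−44.9×106)/0.44 = 9600 J.
ΔU = nCvΔT = 2.86×20.8×(201−379) = -10600 J.
Q = ΔU + W = -960 J.
State after step 1: P = 44.9 kPa, V = 106 L, T = 201 K.
Step 2 — Isobaric: P stays 44.9 kPa; V/T = const ⇒ T₂ = 422 K, V₂ = 223 L.
W = PΔV = 44.9×(223−106) kPa·L = 5240 J.
ΔU = nCvΔT = 2.86×20.8×(422−201) = 13100 J.
Q = ΔU + W = nCpΔT = 18300 J.
Net over both steps: W = 14800 J, Q = 17400 J, ΔU = 2550 J.

14800 J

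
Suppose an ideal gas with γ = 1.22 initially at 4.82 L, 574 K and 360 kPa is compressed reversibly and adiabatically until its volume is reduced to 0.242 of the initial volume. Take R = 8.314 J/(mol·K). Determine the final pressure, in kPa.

Adiabatic: TV^(γ−1) = const ⇒ T₂ = 574×(4.13)^0.220 = 784 K; PV^γ = const ⇒ P₂ = 2030 kPa.

2030 kPa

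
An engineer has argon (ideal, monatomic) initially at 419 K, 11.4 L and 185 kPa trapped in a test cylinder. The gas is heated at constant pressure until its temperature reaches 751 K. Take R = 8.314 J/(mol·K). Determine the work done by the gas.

n = P₁V₁/(RT₁) = 185×11.4/(8.314×419) = 0.605 mol.
Isobaric: P stays 185 kPa; V/T = const ⇒ T₂ = 751 K, V₂ = 20.4 L.
W = PΔV = 185×(20.4−11.4) kPa·L = 1670 J.

1670 J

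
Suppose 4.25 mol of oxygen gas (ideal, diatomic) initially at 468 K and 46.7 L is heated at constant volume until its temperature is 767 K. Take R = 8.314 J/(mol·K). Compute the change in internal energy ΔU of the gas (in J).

26400 J

P₁ = nRT₁/V₁ = 4.25×8.314×468/46.7 = 354 kPa.
Isochoric: V stays 46.7 L; P/T = const ⇒ T₂ = 767 K, P₂ = 580 kPa.
For an ideal gas ΔU = nCvΔT with Cv = (5/2)R = 20.8 J/(mol·K).
ΔU = 4.25×20.8×(767−468) = 26400 J.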